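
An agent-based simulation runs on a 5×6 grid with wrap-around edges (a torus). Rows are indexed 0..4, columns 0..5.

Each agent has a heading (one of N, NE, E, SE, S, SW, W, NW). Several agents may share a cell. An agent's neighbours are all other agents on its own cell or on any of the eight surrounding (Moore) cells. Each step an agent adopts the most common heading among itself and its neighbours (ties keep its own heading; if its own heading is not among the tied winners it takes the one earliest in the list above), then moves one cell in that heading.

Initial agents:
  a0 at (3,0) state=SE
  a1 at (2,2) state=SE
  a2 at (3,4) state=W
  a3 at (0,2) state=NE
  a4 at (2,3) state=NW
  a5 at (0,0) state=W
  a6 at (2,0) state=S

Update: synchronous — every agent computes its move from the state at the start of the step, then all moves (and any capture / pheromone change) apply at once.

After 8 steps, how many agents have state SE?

6

t=1: a0@(4,1):SE a1@(3,3):SE a2@(3,3):W a3@(4,3):NE a4@(1,2):NW a5@(0,5):W a6@(3,0):S
t=2: a0@(0,2):SE a1@(4,4):SE a2@(3,2):W a3@(3,4):NE a4@(0,1):NW a5@(0,4):W a6@(4,0):S
t=3: a0@(1,3):SE a1@(0,5):SE a2@(3,1):W a3@(2,5):NE a4@(4,0):NW a5@(0,3):W a6@(0,0):S
t=4: a0@(2,4):SE a1@(1,0):SE a2@(3,0):W a3@(1,0):NE a4@(3,5):NW a5@(0,2):W a6@(1,0):S
t=5: a0@(3,5):SE a1@(2,1):SE a2@(3,5):W a3@(0,1):NE a4@(2,4):NW a5@(0,1):W a6@(2,0):S
t=6: a0@(4,0):SE a1@(3,2):SE a2@(3,4):W a3@(4,2):NE a4@(1,3):NW a5@(0,0):W a6@(3,1):SE
t=7: a0@(0,1):SE a1@(4,3):SE a2@(3,3):W a3@(0,3):SE a4@(0,2):NW a5@(0,5):W a6@(4,2):SE
t=8: a0@(1,2):SE a1@(0,4):SE a2@(4,4):SE a3@(1,4):SE a4@(1,3):SE a5@(0,4):W a6@(0,3):SE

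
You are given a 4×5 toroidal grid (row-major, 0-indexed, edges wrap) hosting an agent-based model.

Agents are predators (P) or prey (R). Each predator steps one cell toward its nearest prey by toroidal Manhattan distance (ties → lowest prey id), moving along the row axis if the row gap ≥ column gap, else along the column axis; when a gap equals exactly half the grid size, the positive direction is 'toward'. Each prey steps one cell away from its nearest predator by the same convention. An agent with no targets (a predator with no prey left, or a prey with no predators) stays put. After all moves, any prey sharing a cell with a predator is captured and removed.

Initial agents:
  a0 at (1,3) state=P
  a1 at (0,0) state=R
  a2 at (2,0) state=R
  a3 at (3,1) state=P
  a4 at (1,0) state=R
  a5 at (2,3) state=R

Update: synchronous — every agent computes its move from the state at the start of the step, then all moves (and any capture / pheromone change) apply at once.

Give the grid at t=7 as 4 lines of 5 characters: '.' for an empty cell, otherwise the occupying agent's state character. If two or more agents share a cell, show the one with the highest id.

...P.
...R.
.P...
RR...

t=1: a0@(2,3):P a1@(1,0):R a2@(1,0):R a3@(0,1):P a4@(1,1):R a5@(3,3):R
t=2: a0@(3,3):P a1@(2,0):R a2@(2,0):R a3@(1,1):P a4@(2,1):R a5@(0,3):R
t=3: a0@(0,3):P a1@(3,0):R a2@(3,0):R a3@(2,1):P a4@(3,1):R a5@(1,3):R
t=4: a0@(1,3):P a1@(0,0):R a2@(0,0):R a3@(3,1):P a4@(0,1):R a5@(2,3):R
t=5: a0@(2,3):P a1@(1,0):R a2@(1,0):R a3@(0,1):P a4@(1,1):R a5@(3,3):R
t=6: a0@(3,3):P a1@(2,0):R a2@(2,0):R a3@(1,1):P a4@(2,1):R a5@(0,3):R
t=7: a0@(0,3):P a1@(3,0):R a2@(3,0):R a3@(2,1):P a4@(3,1):R a5@(1,3):R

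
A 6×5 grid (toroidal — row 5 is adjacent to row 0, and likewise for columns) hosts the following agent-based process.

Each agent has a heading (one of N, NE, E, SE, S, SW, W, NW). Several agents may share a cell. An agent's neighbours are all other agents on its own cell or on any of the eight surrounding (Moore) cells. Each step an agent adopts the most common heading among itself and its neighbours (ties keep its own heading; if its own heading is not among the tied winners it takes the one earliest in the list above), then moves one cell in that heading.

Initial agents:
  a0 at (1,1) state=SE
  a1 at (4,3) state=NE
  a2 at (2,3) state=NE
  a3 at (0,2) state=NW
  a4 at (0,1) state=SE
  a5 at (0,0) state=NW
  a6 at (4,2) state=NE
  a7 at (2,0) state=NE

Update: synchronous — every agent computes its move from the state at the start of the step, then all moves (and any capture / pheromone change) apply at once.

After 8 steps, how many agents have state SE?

t=1: a0@(2,2):SE a1@(3,4):NE a2@(1,4):NE a3@(1,3):SE a4@(1,2):SE a5@(1,1):SE a6@(3,3):NE a7@(1,1):NE
t=2: a0@(3,3):SE a1@(2,0):NE a2@(0,0):NE a3@(2,4):SE a4@(2,3):SE a5@(2,2):SE a6@(2,4):NE a7@(2,2):SE
t=3: a0@(4,4):SE a1@(1,1):NE a2@(5,1):NE a3@(3,0):SE a4@(3,4):SE a5@(3,3):SE a6@(3,0):SE a7@(3,3):SE
t=4: a0@(5,0):SE a1@(0,2):NE a2@(4,2):NE a3@(4,1):SE a4@(4,0):SE a5@(4,4):SE a6@(4,1):SE a7@(4,4):SE
t=5: a0@(0,1):SE a1@(5,3):NE a2@(5,3):SE a3@(5,2):SE a4@(5,1):SE a5@(5,0):SE a6@(5,2):SE a7@(5,0):SE
t=6: a0@(1,2):SE a1@(0,4):SE a2@(0,4):SE a3@(0,3):SE a4@(0,2):SE a5@(0,1):SE a6@(0,3):SE a7@(0,1):SE
t=7: a0@(2,3):SE a1@(1,0):SE a2@(1,0):SE a3@(1,4):SE a4@(1,3):SE a5@(1,2):SE a6@(1,4):SE a7@(1,2):SE
t=8: a0@(3,4):SE a1@(2,1):SE a2@(2,1):SE a3@(2,0):SE a4@(2,4):SE a5@(2,3):SE a6@(2,0):SE a7@(2,3):SE

8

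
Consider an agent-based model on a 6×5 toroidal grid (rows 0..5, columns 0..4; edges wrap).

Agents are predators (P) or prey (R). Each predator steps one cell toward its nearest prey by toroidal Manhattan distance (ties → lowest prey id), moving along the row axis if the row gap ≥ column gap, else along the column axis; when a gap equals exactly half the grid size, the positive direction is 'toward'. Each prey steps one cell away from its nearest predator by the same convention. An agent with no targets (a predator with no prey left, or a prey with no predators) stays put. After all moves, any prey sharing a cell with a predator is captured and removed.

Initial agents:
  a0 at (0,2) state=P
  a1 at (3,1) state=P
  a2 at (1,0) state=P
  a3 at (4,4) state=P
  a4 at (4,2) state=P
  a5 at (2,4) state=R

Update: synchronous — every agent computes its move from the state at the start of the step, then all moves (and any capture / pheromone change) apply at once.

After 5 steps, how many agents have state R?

t=1: a0@(1,2):P a1@(3,0):P a2@(2,0):P a3@(3,4):P a4@(3,2):P
t=2: (unchanged — steady state)

0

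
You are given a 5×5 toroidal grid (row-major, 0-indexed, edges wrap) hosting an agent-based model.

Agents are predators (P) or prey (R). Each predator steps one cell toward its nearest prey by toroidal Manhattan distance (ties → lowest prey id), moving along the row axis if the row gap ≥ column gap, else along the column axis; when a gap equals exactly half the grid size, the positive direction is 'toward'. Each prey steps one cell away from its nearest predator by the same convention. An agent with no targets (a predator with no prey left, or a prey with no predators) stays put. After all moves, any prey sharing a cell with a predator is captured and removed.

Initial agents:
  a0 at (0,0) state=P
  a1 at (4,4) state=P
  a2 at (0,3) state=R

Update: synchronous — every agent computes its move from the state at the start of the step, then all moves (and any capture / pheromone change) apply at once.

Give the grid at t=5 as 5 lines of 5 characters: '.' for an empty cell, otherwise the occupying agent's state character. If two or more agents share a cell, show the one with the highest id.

t=1: a0@(0,4):P a1@(0,4):P a2@(0,2):R
t=2: a0@(0,3):P a1@(0,3):P a2@(0,1):R
t=3: a0@(0,2):P a1@(0,2):P a2@(0,0):R
t=4: a0@(0,1):P a1@(0,1):P a2@(0,4):R
t=5: a0@(0,0):P a1@(0,0):P a2@(0,3):R

P..R.
.....
.....
.....
.....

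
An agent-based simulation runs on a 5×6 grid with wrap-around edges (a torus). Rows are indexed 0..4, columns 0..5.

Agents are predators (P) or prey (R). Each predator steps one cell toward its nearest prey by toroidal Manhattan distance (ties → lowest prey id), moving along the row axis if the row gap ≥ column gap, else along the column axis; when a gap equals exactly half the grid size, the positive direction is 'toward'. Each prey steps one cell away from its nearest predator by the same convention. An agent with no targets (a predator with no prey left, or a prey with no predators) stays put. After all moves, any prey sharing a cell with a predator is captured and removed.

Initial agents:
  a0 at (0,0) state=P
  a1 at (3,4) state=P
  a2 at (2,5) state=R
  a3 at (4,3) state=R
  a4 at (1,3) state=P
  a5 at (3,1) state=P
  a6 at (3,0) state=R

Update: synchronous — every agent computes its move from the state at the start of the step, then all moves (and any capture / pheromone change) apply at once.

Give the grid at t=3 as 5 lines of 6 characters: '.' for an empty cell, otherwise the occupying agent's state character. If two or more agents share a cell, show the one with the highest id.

R...PP
......
......
...RPP
......

t=1: a0@(4,0):P a1@(2,4):P a2@(1,5):R a4@(0,3):P a5@(3,0):P a6@(3,5):R
t=2: a0@(3,0):P a1@(1,4):P a2@(0,5):R a4@(0,4):P a5@(3,5):P a6@(3,4):R
t=3: a0@(3,5):P a1@(0,4):P a2@(0,0):R a4@(0,5):P a5@(3,4):P a6@(3,3):R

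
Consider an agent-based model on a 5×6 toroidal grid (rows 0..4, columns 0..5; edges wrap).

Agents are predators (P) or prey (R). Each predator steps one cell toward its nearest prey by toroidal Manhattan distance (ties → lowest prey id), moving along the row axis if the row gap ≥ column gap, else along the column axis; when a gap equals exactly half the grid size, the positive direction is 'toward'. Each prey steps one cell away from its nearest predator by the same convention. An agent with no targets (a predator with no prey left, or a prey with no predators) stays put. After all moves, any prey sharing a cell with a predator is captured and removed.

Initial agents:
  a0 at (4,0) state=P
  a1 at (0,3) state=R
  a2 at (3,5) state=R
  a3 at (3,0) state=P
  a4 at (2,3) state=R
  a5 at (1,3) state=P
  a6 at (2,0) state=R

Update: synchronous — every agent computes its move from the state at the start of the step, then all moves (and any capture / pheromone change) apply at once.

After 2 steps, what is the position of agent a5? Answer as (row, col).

t=1: a0@(3,0):P a1@(4,3):R a2@(3,4):R a3@(3,5):P a4@(3,3):R a5@(0,3):P a6@(1,0):R
t=2: a0@(3,5):P a1@(3,3):R a2@(3,3):R a3@(3,4):P a4@(3,2):R a5@(4,3):P a6@(0,0):R

(4, 3)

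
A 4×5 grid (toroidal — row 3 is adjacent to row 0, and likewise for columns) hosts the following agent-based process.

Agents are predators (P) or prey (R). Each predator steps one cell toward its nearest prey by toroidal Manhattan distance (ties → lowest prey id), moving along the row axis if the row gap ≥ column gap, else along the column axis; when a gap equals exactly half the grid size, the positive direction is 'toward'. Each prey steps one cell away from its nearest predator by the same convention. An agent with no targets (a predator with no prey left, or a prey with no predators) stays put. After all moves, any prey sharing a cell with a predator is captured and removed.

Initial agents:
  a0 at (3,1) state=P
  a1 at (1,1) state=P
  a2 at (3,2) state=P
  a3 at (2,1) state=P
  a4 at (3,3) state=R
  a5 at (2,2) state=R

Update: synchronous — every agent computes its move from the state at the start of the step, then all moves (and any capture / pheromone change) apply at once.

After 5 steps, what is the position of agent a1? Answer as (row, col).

(2, 1)

t=1: a0@(3,2):P a1@(2,1):P a2@(3,3):P a3@(2,2):P a4@(3,4):R a5@(1,2):R
t=2: a0@(3,3):P a1@(1,1):P a2@(3,4):P a3@(1,2):P a4@(3,0):R a5@(0,2):R
t=3: a0@(3,4):P a1@(0,1):P a2@(3,0):P a3@(0,2):P a4@(3,1):R a5@(3,2):R
t=4: a0@(3,0):P a1@(3,1):P a2@(3,1):P a3@(3,2):P a4@(2,1):R a5@(2,2):R
t=5: a0@(2,0):P a1@(2,1):P a2@(2,1):P a3@(2,2):P a4@(1,1):R a5@(1,2):R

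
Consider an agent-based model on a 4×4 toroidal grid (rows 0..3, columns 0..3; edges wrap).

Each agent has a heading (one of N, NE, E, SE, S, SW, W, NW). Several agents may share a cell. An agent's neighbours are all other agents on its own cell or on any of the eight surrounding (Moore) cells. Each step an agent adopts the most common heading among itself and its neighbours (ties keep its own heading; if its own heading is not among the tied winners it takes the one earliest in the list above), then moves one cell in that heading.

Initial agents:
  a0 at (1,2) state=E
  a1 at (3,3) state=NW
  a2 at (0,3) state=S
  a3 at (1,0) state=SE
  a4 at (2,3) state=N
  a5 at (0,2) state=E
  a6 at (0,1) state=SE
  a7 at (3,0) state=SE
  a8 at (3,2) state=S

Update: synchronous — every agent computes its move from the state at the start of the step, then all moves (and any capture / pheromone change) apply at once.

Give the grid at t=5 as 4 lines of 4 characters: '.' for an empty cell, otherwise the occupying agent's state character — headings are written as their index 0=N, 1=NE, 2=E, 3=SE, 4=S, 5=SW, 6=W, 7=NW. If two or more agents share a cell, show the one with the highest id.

t=1: a0@(1,3):E a1@(0,3):S a2@(1,3):S a3@(2,1):SE a4@(3,0):SE a5@(0,3):E a6@(1,2):SE a7@(0,1):SE a8@(0,2):S
t=2: a0@(2,3):S a1@(1,3):S a2@(2,3):S a3@(3,2):SE a4@(0,1):SE a5@(1,3):S a6@(2,3):SE a7@(1,2):SE a8@(1,2):S
t=3: a0@(3,3):S a1@(2,3):S a2@(3,3):S a3@(0,3):SE a4@(1,2):SE a5@(2,3):S a6@(3,3):S a7@(2,2):S a8@(2,2):S
t=4: a0@(0,3):S a1@(3,3):S a2@(0,3):S a3@(1,3):S a4@(2,2):S a5@(3,3):S a6@(0,3):S a7@(3,2):S a8@(3,2):S
t=5: a0@(1,3):S a1@(0,3):S a2@(1,3):S a3@(2,3):S a4@(3,2):S a5@(0,3):S a6@(1,3):S a7@(0,2):S a8@(0,2):S

..44
...4
...4
..4.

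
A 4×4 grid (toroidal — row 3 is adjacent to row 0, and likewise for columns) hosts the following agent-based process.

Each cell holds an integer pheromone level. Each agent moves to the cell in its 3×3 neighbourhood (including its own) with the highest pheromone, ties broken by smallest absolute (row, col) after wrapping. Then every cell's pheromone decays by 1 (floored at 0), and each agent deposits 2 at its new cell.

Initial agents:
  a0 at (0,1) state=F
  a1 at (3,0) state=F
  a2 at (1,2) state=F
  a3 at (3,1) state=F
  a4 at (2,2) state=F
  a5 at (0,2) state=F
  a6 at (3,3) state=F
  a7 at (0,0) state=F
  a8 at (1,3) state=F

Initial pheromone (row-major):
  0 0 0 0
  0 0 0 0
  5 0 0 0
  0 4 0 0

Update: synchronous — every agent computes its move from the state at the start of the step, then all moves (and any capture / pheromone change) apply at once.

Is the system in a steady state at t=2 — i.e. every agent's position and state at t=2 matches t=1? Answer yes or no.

no

t=1: a0@(3,1) a1@(2,0) a2@(0,1) a3@(2,0) a4@(3,1) a5@(3,1) a6@(2,0) a7@(3,1) a8@(2,0) | pheromone: 0 2 0 0 / 0 0 0 0 / 12 0 0 0 / 0 11 0 0
t=2: a0@(2,0) a1@(2,0) a2@(3,1) a3@(2,0) a4@(2,0) a5@(2,0) a6@(2,0) a7@(2,0) a8@(2,0) | pheromone: 0 1 0 0 / 0 0 0 0 / 27 0 0 0 / 0 12 0 0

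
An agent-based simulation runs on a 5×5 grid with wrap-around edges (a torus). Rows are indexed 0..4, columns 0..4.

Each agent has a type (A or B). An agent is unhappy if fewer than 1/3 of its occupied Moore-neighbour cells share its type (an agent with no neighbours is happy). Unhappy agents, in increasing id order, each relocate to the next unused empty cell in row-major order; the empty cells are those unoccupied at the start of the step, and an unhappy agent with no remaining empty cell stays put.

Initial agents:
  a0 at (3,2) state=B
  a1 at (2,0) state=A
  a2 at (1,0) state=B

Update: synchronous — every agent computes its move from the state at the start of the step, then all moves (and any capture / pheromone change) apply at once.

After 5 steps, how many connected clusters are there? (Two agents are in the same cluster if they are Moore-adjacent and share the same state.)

3

t=1: a0@(3,2):B a1@(0,0):A a2@(0,1):B
t=2: a0@(3,2):B a1@(0,2):A a2@(0,3):B
t=3: a0@(3,2):B a1@(0,0):A a2@(0,1):B
t=4: a0@(3,2):B a1@(0,2):A a2@(0,3):B
t=5: a0@(3,2):B a1@(0,0):A a2@(0,1):B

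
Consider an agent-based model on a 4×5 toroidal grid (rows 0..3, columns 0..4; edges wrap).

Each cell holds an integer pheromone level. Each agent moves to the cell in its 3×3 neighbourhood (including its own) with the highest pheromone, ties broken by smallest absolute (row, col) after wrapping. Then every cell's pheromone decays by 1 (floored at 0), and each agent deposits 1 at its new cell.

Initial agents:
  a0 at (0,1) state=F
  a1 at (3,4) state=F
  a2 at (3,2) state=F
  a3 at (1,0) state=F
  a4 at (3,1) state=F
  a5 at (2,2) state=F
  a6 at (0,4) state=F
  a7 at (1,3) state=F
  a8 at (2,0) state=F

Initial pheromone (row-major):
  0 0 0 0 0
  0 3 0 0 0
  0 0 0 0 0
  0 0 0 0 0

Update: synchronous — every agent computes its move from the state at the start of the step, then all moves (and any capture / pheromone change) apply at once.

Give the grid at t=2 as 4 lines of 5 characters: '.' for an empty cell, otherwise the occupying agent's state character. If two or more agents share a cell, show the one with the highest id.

t=1: a0@(1,1) a1@(0,0) a2@(0,1) a3@(1,1) a4@(0,0) a5@(1,1) a6@(0,0) a7@(0,2) a8@(1,1) | pheromone: 3 1 1 0 0 / 0 6 0 0 0 / 0 0 0 0 0 / 0 0 0 0 0
t=2: a0@(1,1) a1@(1,1) a2@(1,1) a3@(1,1) a4@(1,1) a5@(1,1) a6@(1,1) a7@(1,1) a8@(1,1) | pheromone: 2 0 0 0 0 / 0 14 0 0 0 / 0 0 0 0 0 / 0 0 0 0 0

.....
.F...
.....
.....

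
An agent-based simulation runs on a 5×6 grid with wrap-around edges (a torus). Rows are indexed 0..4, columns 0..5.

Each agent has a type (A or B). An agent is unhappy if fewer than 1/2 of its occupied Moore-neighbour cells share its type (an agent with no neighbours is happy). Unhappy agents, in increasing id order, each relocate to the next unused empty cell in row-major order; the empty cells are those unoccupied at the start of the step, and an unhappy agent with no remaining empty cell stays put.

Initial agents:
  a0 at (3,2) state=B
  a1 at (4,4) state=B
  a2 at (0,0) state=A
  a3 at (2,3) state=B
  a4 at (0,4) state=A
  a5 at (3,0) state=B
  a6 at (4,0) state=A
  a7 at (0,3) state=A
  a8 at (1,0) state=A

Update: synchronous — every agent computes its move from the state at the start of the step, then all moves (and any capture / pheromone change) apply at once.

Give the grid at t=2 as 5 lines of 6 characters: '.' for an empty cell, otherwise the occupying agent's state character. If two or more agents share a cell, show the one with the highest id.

t=1: a0@(3,2):B a1@(0,1):B a2@(0,0):A a3@(2,3):B a4@(0,4):A a5@(0,2):B a6@(4,0):A a7@(0,3):A a8@(1,0):A
t=2: a0@(3,2):B a1@(0,5):B a2@(0,0):A a3@(2,3):B a4@(0,4):A a5@(0,2):B a6@(4,0):A a7@(0,3):A a8@(1,0):A

A.BAAB
A.....
...B..
..B...
A.....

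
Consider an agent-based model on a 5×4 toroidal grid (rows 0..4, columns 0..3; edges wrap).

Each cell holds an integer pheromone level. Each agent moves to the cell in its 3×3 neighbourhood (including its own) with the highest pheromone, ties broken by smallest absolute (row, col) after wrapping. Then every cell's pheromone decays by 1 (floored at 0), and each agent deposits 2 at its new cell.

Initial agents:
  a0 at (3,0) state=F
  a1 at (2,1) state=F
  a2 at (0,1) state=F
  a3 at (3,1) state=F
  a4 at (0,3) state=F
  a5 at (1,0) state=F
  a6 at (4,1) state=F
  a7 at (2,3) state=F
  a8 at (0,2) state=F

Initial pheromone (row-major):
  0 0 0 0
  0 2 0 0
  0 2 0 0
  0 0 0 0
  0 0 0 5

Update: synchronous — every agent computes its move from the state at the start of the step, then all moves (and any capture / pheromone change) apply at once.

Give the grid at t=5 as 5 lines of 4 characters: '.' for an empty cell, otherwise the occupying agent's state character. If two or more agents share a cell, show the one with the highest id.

....
.F..
....
....
...F

t=1: a0@(4,3) a1@(1,1) a2@(1,1) a3@(2,1) a4@(4,3) a5@(1,1) a6@(0,0) a7@(1,0) a8@(4,3) | pheromone: 2 0 0 0 / 2 7 0 0 / 0 3 0 0 / 0 0 0 0 / 0 0 0 10
t=2: a0@(4,3) a1@(1,1) a2@(1,1) a3@(1,1) a4@(4,3) a5@(1,1) a6@(4,3) a7@(1,1) a8@(4,3) | pheromone: 1 0 0 0 / 1 16 0 0 / 0 2 0 0 / 0 0 0 0 / 0 0 0 17
t=3: a0@(4,3) a1@(1,1) a2@(1,1) a3@(1,1) a4@(4,3) a5@(1,1) a6@(4,3) a7@(1,1) a8@(4,3) | pheromone: 0 0 0 0 / 0 25 0 0 / 0 1 0 0 / 0 0 0 0 / 0 0 0 24
t=4: a0@(4,3) a1@(1,1) a2@(1,1) a3@(1,1) a4@(4,3) a5@(1,1) a6@(4,3) a7@(1,1) a8@(4,3) | pheromone: 0 0 0 0 / 0 34 0 0 / 0 0 0 0 / 0 0 0 0 / 0 0 0 31
t=5: a0@(4,3) a1@(1,1) a2@(1,1) a3@(1,1) a4@(4,3) a5@(1,1) a6@(4,3) a7@(1,1) a8@(4,3) | pheromone: 0 0 0 0 / 0 43 0 0 / 0 0 0 0 / 0 0 0 0 / 0 0 0 38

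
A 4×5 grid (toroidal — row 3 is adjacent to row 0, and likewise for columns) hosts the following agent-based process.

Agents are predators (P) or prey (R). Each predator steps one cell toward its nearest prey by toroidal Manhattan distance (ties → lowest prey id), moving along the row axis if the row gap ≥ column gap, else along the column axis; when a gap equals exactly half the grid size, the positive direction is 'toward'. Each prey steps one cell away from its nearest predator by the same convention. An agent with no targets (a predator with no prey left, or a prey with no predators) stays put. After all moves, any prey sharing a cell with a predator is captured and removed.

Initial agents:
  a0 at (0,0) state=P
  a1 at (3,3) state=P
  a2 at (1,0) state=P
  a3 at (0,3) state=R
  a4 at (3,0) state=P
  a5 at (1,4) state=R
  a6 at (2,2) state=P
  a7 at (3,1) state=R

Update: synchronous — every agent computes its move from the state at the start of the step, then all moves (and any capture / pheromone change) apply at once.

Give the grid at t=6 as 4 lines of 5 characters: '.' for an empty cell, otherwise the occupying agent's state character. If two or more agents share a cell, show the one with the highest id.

.PP..
...PP
...R.
.....

t=1: a0@(0,4):P a1@(0,3):P a2@(1,4):P a3@(1,3):R a4@(3,1):P a5@(1,3):R a6@(3,2):P
t=2: a0@(1,4):P a1@(1,3):P a2@(1,3):P a3@(2,3):R a4@(0,1):P a5@(2,3):R a6@(0,2):P
t=3: a0@(2,4):P a1@(2,3):P a2@(2,3):P a3@(3,3):R a4@(1,1):P a5@(3,3):R a6@(1,2):P
t=4: a0@(3,4):P a1@(3,3):P a2@(3,3):P a3@(0,3):R a4@(2,1):P a5@(0,3):R a6@(2,2):P
t=5: a0@(0,4):P a1@(0,3):P a2@(0,3):P a3@(1,3):R a4@(3,1):P a5@(1,3):R a6@(3,2):P
t=6: a0@(1,4):P a1@(1,3):P a2@(1,3):P a3@(2,3):R a4@(0,1):P a5@(2,3):R a6@(0,2):P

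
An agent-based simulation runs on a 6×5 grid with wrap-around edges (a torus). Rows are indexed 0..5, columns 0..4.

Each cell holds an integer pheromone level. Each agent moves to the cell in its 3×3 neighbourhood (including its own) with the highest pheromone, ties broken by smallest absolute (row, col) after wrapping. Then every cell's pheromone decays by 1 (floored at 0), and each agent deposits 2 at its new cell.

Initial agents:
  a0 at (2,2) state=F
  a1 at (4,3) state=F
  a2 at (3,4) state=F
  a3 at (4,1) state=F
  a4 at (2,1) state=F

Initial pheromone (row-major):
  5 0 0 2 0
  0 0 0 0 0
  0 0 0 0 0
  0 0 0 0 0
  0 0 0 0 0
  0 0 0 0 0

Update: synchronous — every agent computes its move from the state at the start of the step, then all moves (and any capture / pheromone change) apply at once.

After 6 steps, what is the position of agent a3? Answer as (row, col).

t=1: a0@(1,1) a1@(3,2) a2@(2,0) a3@(3,0) a4@(1,0) | pheromone: 4 0 0 1 0 / 2 2 0 0 0 / 2 0 0 0 0 / 2 0 2 0 0 / 0 0 0 0 0 / 0 0 0 0 0
t=2: a0@(0,0) a1@(3,2) a2@(1,0) a3@(2,0) a4@(0,0) | pheromone: 7 0 0 0 0 / 3 1 0 0 0 / 3 0 0 0 0 / 1 0 3 0 0 / 0 0 0 0 0 / 0 0 0 0 0
t=3: a0@(0,0) a1@(3,2) a2@(0,0) a3@(1,0) a4@(0,0) | pheromone: 12 0 0 0 0 / 4 0 0 0 0 / 2 0 0 0 0 / 0 0 4 0 0 / 0 0 0 0 0 / 0 0 0 0 0
t=4: a0@(0,0) a1@(3,2) a2@(0,0) a3@(0,0) a4@(0,0) | pheromone: 19 0 0 0 0 / 3 0 0 0 0 / 1 0 0 0 0 / 0 0 5 0 0 / 0 0 0 0 0 / 0 0 0 0 0
t=5: a0@(0,0) a1@(3,2) a2@(0,0) a3@(0,0) a4@(0,0) | pheromone: 26 0 0 0 0 / 2 0 0 0 0 / 0 0 0 0 0 / 0 0 6 0 0 / 0 0 0 0 0 / 0 0 0 0 0
t=6: a0@(0,0) a1@(3,2) a2@(0,0) a3@(0,0) a4@(0,0) | pheromone: 33 0 0 0 0 / 1 0 0 0 0 / 0 0 0 0 0 / 0 0 7 0 0 / 0 0 0 0 0 / 0 0 0 0 0

(0, 0)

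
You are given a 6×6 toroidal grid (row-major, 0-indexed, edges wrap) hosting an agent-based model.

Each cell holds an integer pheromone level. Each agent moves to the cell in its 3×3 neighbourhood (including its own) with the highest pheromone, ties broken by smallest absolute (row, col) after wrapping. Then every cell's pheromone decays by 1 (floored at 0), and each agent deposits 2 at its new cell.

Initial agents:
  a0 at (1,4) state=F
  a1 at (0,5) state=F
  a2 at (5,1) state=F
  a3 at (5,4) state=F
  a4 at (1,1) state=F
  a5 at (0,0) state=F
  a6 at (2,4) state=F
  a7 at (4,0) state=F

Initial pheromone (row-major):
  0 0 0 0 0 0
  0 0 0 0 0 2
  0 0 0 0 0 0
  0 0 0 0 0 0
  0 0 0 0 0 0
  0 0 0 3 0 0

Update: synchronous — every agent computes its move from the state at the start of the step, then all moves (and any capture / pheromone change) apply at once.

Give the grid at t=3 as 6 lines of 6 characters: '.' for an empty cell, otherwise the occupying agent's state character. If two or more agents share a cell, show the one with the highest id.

t=1: a0@(1,5) a1@(1,5) a2@(0,0) a3@(5,3) a4@(0,0) a5@(1,5) a6@(1,5) a7@(3,0) | pheromone: 4 0 0 0 0 0 / 0 0 0 0 0 9 / 0 0 0 0 0 0 / 2 0 0 0 0 0 / 0 0 0 0 0 0 / 0 0 0 4 0 0
t=2: a0@(1,5) a1@(1,5) a2@(1,5) a3@(5,3) a4@(1,5) a5@(1,5) a6@(1,5) a7@(3,0) | pheromone: 3 0 0 0 0 0 / 0 0 0 0 0 20 / 0 0 0 0 0 0 / 3 0 0 0 0 0 / 0 0 0 0 0 0 / 0 0 0 5 0 0
t=3: a0@(1,5) a1@(1,5) a2@(1,5) a3@(5,3) a4@(1,5) a5@(1,5) a6@(1,5) a7@(3,0) | pheromone: 2 0 0 0 0 0 / 0 0 0 0 0 31 / 0 0 0 0 0 0 / 4 0 0 0 0 0 / 0 0 0 0 0 0 / 0 0 0 6 0 0

......
.....F
......
F.....
......
...F..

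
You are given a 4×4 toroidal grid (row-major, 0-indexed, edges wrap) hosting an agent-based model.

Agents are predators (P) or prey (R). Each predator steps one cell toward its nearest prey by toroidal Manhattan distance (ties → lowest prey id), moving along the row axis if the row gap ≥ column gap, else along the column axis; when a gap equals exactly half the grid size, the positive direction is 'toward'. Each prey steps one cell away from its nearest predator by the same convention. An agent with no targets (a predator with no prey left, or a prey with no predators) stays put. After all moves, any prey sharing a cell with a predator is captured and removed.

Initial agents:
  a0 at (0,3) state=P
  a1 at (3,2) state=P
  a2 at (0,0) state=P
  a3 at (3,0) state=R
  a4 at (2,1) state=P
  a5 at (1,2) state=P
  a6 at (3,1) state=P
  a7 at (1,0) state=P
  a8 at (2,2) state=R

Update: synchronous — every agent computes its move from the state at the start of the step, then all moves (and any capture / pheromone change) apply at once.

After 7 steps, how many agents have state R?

0

t=1: a0@(3,3):P a1@(2,2):P a2@(3,0):P a4@(2,2):P a5@(2,2):P a6@(3,0):P a7@(2,0):P a8@(1,2):R
t=2: a0@(0,3):P a1@(1,2):P a2@(0,0):P a4@(1,2):P a5@(1,2):P a6@(0,0):P a7@(2,1):P a8@(0,2):R
t=3: a0@(0,2):P a1@(0,2):P a2@(0,1):P a4@(0,2):P a5@(0,2):P a6@(0,1):P a7@(3,1):P
t=4: (unchanged — steady state)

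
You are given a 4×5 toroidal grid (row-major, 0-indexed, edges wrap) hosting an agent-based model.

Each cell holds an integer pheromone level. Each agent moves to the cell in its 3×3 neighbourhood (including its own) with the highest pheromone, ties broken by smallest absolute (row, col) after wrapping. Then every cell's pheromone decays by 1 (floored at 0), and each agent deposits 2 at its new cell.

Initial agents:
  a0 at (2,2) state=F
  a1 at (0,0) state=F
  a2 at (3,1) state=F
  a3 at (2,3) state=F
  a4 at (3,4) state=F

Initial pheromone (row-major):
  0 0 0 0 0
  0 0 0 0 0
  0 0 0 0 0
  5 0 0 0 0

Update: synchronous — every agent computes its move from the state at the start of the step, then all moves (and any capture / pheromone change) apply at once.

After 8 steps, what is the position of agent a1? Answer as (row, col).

t=1: a0@(1,1) a1@(3,0) a2@(3,0) a3@(1,2) a4@(3,0) | pheromone: 0 0 0 0 0 / 0 2 2 0 0 / 0 0 0 0 0 / 10 0 0 0 0
t=2: a0@(1,1) a1@(3,0) a2@(3,0) a3@(1,1) a4@(3,0) | pheromone: 0 0 0 0 0 / 0 5 1 0 0 / 0 0 0 0 0 / 15 0 0 0 0
t=3: a0@(1,1) a1@(3,0) a2@(3,0) a3@(1,1) a4@(3,0) | pheromone: 0 0 0 0 0 / 0 8 0 0 0 / 0 0 0 0 0 / 20 0 0 0 0
t=4: a0@(1,1) a1@(3,0) a2@(3,0) a3@(1,1) a4@(3,0) | pheromone: 0 0 0 0 0 / 0 11 0 0 0 / 0 0 0 0 0 / 25 0 0 0 0
t=5: a0@(1,1) a1@(3,0) a2@(3,0) a3@(1,1) a4@(3,0) | pheromone: 0 0 0 0 0 / 0 14 0 0 0 / 0 0 0 0 0 / 30 0 0 0 0
t=6: a0@(1,1) a1@(3,0) a2@(3,0) a3@(1,1) a4@(3,0) | pheromone: 0 0 0 0 0 / 0 17 0 0 0 / 0 0 0 0 0 / 35 0 0 0 0
t=7: a0@(1,1) a1@(3,0) a2@(3,0) a3@(1,1) a4@(3,0) | pheromone: 0 0 0 0 0 / 0 20 0 0 0 / 0 0 0 0 0 / 40 0 0 0 0
t=8: a0@(1,1) a1@(3,0) a2@(3,0) a3@(1,1) a4@(3,0) | pheromone: 0 0 0 0 0 / 0 23 0 0 0 / 0 0 0 0 0 / 45 0 0 0 0

(3, 0)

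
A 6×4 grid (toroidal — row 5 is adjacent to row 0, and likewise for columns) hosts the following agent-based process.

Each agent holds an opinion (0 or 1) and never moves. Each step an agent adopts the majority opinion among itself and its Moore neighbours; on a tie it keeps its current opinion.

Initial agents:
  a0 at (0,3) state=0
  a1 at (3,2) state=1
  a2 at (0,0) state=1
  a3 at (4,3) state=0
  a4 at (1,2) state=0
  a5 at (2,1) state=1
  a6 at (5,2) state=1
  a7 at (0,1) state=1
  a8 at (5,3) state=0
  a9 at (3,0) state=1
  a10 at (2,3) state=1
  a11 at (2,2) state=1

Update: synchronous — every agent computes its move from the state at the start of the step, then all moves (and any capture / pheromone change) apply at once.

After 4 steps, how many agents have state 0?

t=1: a0@(0,3):0 a1@(3,2):1 a2@(0,0):1 a3@(4,3):1 a4@(1,2):1 a5@(2,1):1 a6@(5,2):0 a7@(0,1):1 a8@(5,3):0 a9@(3,0):1 a10@(2,3):1 a11@(2,2):1
t=2: (unchanged — steady state)

3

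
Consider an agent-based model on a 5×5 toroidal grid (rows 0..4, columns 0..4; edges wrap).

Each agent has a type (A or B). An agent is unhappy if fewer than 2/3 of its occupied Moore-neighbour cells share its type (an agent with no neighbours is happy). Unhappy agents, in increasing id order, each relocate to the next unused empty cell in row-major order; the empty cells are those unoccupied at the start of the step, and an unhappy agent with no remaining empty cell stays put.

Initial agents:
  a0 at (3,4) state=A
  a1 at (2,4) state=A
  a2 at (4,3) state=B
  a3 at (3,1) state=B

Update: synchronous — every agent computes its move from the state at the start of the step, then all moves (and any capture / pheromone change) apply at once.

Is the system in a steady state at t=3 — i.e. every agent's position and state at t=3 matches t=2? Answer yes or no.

no

t=1: a0@(0,0):A a1@(2,4):A a2@(0,1):B a3@(3,1):B
t=2: a0@(0,2):A a1@(2,4):A a2@(0,3):B a3@(3,1):B
t=3: a0@(0,0):A a1@(2,4):A a2@(0,1):B a3@(3,1):B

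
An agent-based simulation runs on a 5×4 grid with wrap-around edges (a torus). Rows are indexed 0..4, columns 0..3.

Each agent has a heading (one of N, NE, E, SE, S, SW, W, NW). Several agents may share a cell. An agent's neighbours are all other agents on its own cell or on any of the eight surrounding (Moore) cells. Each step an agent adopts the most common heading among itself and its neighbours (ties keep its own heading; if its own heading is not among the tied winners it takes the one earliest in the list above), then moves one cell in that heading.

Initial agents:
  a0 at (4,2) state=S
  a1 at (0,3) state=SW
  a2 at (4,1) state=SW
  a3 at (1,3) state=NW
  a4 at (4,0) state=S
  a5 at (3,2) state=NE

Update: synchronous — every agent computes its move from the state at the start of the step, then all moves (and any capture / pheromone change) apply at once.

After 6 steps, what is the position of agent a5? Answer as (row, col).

(0, 0)

t=1: a0@(0,1):SW a1@(1,3):S a2@(0,1):S a3@(0,2):NW a4@(0,3):SW a5@(2,3):NE
t=2: a0@(1,0):SW a1@(2,3):S a2@(1,1):S a3@(1,2):S a4@(1,2):SW a5@(1,0):NE
t=3: a0@(2,0):S a1@(3,3):S a2@(2,1):S a3@(2,2):S a4@(2,2):S a5@(2,0):S
t=4: a0@(3,0):S a1@(4,3):S a2@(3,1):S a3@(3,2):S a4@(3,2):S a5@(3,0):S
t=5: a0@(4,0):S a1@(0,3):S a2@(4,1):S a3@(4,2):S a4@(4,2):S a5@(4,0):S
t=6: a0@(0,0):S a1@(1,3):S a2@(0,1):S a3@(0,2):S a4@(0,2):S a5@(0,0):S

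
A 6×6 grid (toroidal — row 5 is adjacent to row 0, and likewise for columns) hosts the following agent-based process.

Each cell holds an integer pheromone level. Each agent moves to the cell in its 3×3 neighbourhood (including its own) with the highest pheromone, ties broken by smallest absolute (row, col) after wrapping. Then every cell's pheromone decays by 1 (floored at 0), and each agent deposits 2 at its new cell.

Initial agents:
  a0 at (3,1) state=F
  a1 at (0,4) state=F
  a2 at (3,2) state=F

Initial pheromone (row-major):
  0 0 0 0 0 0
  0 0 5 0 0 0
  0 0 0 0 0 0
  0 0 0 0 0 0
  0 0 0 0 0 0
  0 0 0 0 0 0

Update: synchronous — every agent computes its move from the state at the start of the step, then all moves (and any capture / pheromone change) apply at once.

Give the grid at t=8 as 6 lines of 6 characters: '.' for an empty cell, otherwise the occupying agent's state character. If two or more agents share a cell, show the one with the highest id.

......
..F...
F.....
......
......
......

t=1: a0@(2,0) a1@(0,3) a2@(2,1) | pheromone: 0 0 0 2 0 0 / 0 0 4 0 0 0 / 2 2 0 0 0 0 / 0 0 0 0 0 0 / 0 0 0 0 0 0 / 0 0 0 0 0 0
t=2: a0@(2,0) a1@(1,2) a2@(1,2) | pheromone: 0 0 0 1 0 0 / 0 0 7 0 0 0 / 3 1 0 0 0 0 / 0 0 0 0 0 0 / 0 0 0 0 0 0 / 0 0 0 0 0 0
t=3: a0@(2,0) a1@(1,2) a2@(1,2) | pheromone: 0 0 0 0 0 0 / 0 0 10 0 0 0 / 4 0 0 0 0 0 / 0 0 0 0 0 0 / 0 0 0 0 0 0 / 0 0 0 0 0 0
t=4: a0@(2,0) a1@(1,2) a2@(1,2) | pheromone: 0 0 0 0 0 0 / 0 0 13 0 0 0 / 5 0 0 0 0 0 / 0 0 0 0 0 0 / 0 0 0 0 0 0 / 0 0 0 0 0 0
t=5: a0@(2,0) a1@(1,2) a2@(1,2) | pheromone: 0 0 0 0 0 0 / 0 0 16 0 0 0 / 6 0 0 0 0 0 / 0 0 0 0 0 0 / 0 0 0 0 0 0 / 0 0 0 0 0 0
t=6: a0@(2,0) a1@(1,2) a2@(1,2) | pheromone: 0 0 0 0 0 0 / 0 0 19 0 0 0 / 7 0 0 0 0 0 / 0 0 0 0 0 0 / 0 0 0 0 0 0 / 0 0 0 0 0 0
t=7: a0@(2,0) a1@(1,2) a2@(1,2) | pheromone: 0 0 0 0 0 0 / 0 0 22 0 0 0 / 8 0 0 0 0 0 / 0 0 0 0 0 0 / 0 0 0 0 0 0 / 0 0 0 0 0 0
t=8: a0@(2,0) a1@(1,2) a2@(1,2) | pheromone: 0 0 0 0 0 0 / 0 0 25 0 0 0 / 9 0 0 0 0 0 / 0 0 0 0 0 0 / 0 0 0 0 0 0 / 0 0 0 0 0 0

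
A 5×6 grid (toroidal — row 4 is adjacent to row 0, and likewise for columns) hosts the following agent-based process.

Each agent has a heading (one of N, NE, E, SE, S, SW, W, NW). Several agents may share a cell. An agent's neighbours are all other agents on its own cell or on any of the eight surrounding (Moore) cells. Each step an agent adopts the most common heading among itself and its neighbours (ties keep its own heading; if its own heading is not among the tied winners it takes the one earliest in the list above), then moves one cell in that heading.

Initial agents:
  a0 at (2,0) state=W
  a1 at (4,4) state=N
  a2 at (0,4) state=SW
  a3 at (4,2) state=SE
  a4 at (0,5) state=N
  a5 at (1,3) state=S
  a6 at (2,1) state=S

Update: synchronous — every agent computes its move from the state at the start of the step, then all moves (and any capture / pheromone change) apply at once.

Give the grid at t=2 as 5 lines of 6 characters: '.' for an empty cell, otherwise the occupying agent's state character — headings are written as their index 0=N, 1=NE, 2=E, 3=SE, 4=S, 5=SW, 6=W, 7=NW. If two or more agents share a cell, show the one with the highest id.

t=1: a0@(2,5):W a1@(3,4):N a2@(4,4):N a3@(0,3):SE a4@(4,5):N a5@(2,3):S a6@(3,1):S
t=2: a0@(2,4):W a1@(2,4):N a2@(3,4):N a3@(1,4):SE a4@(3,5):N a5@(3,3):S a6@(4,1):S

......
....3.
....0.
...400
.4....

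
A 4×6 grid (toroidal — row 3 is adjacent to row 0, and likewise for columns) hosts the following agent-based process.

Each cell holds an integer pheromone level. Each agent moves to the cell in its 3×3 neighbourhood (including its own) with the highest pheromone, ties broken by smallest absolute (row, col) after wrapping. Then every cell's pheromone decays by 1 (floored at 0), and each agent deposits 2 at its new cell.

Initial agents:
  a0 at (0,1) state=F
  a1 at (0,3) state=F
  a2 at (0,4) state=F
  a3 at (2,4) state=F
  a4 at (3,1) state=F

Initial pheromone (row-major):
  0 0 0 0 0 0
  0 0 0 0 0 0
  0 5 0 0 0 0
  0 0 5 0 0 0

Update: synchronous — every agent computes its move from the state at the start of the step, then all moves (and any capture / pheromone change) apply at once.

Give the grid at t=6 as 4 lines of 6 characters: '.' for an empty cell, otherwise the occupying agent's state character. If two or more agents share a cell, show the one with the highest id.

t=1: a0@(3,2) a1@(3,2) a2@(0,3) a3@(1,3) a4@(2,1) | pheromone: 0 0 0 2 0 0 / 0 0 0 2 0 0 / 0 6 0 0 0 0 / 0 0 8 0 0 0
t=2: a0@(3,2) a1@(3,2) a2@(3,2) a3@(0,3) a4@(3,2) | pheromone: 0 0 0 3 0 0 / 0 0 0 1 0 0 / 0 5 0 0 0 0 / 0 0 15 0 0 0
t=3: a0@(3,2) a1@(3,2) a2@(3,2) a3@(3,2) a4@(3,2) | pheromone: 0 0 0 2 0 0 / 0 0 0 0 0 0 / 0 4 0 0 0 0 / 0 0 24 0 0 0
t=4: a0@(3,2) a1@(3,2) a2@(3,2) a3@(3,2) a4@(3,2) | pheromone: 0 0 0 1 0 0 / 0 0 0 0 0 0 / 0 3 0 0 0 0 / 0 0 33 0 0 0
t=5: a0@(3,2) a1@(3,2) a2@(3,2) a3@(3,2) a4@(3,2) | pheromone: 0 0 0 0 0 0 / 0 0 0 0 0 0 / 0 2 0 0 0 0 / 0 0 42 0 0 0
t=6: a0@(3,2) a1@(3,2) a2@(3,2) a3@(3,2) a4@(3,2) | pheromone: 0 0 0 0 0 0 / 0 0 0 0 0 0 / 0 1 0 0 0 0 / 0 0 51 0 0 0

......
......
......
..F...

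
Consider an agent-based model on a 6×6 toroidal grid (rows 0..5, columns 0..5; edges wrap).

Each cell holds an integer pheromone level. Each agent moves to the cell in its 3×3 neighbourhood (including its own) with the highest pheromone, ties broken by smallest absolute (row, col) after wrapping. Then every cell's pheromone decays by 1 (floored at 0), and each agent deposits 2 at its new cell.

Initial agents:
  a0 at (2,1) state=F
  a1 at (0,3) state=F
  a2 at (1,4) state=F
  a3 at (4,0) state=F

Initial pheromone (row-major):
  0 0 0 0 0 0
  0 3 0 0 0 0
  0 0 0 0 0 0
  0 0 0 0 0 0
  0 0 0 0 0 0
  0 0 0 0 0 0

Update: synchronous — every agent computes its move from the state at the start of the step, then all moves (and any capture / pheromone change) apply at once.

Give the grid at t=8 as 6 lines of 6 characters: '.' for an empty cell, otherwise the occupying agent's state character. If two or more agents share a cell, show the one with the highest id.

......
.F....
......
F.....
......
......

t=1: a0@(1,1) a1@(0,2) a2@(0,3) a3@(3,0) | pheromone: 0 0 2 2 0 0 / 0 4 0 0 0 0 / 0 0 0 0 0 0 / 2 0 0 0 0 0 / 0 0 0 0 0 0 / 0 0 0 0 0 0
t=2: a0@(1,1) a1@(1,1) a2@(0,2) a3@(3,0) | pheromone: 0 0 3 1 0 0 / 0 7 0 0 0 0 / 0 0 0 0 0 0 / 3 0 0 0 0 0 / 0 0 0 0 0 0 / 0 0 0 0 0 0
t=3: a0@(1,1) a1@(1,1) a2@(1,1) a3@(3,0) | pheromone: 0 0 2 0 0 0 / 0 12 0 0 0 0 / 0 0 0 0 0 0 / 4 0 0 0 0 0 / 0 0 0 0 0 0 / 0 0 0 0 0 0
t=4: a0@(1,1) a1@(1,1) a2@(1,1) a3@(3,0) | pheromone: 0 0 1 0 0 0 / 0 17 0 0 0 0 / 0 0 0 0 0 0 / 5 0 0 0 0 0 / 0 0 0 0 0 0 / 0 0 0 0 0 0
t=5: a0@(1,1) a1@(1,1) a2@(1,1) a3@(3,0) | pheromone: 0 0 0 0 0 0 / 0 22 0 0 0 0 / 0 0 0 0 0 0 / 6 0 0 0 0 0 / 0 0 0 0 0 0 / 0 0 0 0 0 0
t=6: a0@(1,1) a1@(1,1) a2@(1,1) a3@(3,0) | pheromone: 0 0 0 0 0 0 / 0 27 0 0 0 0 / 0 0 0 0 0 0 / 7 0 0 0 0 0 / 0 0 0 0 0 0 / 0 0 0 0 0 0
t=7: a0@(1,1) a1@(1,1) a2@(1,1) a3@(3,0) | pheromone: 0 0 0 0 0 0 / 0 32 0 0 0 0 / 0 0 0 0 0 0 / 8 0 0 0 0 0 / 0 0 0 0 0 0 / 0 0 0 0 0 0
t=8: a0@(1,1) a1@(1,1) a2@(1,1) a3@(3,0) | pheromone: 0 0 0 0 0 0 / 0 37 0 0 0 0 / 0 0 0 0 0 0 / 9 0 0 0 0 0 / 0 0 0 0 0 0 / 0 0 0 0 0 0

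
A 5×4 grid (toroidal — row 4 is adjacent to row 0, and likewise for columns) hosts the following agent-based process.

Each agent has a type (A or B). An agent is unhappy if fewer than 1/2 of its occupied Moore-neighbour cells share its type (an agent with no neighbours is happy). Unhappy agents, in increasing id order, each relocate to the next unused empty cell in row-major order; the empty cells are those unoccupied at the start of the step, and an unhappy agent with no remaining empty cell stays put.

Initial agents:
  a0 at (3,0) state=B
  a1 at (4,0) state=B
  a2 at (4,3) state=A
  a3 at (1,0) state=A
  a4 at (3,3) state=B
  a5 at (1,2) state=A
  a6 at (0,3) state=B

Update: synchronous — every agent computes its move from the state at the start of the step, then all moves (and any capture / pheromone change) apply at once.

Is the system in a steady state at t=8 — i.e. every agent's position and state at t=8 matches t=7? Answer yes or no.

t=1: a0@(3,0):B a1@(4,0):B a2@(0,0):A a3@(0,1):A a4@(3,3):B a5@(0,2):A a6@(1,1):B
t=2: a0@(3,0):B a1@(4,0):B a2@(0,3):A a3@(0,1):A a4@(3,3):B a5@(0,2):A a6@(1,0):B
t=3: a0@(3,0):B a1@(4,0):B a2@(0,0):A a3@(1,1):A a4@(3,3):B a5@(0,2):A a6@(1,2):B
t=4: a0@(3,0):B a1@(4,0):B a2@(0,0):A a3@(1,1):A a4@(3,3):B a5@(0,2):A a6@(0,1):B
t=5: a0@(3,0):B a1@(4,0):B a2@(0,3):A a3@(1,1):A a4@(3,3):B a5@(0,2):A a6@(1,0):B
t=6: a0@(3,0):B a1@(4,0):B a2@(0,0):A a3@(1,1):A a4@(3,3):B a5@(0,2):A a6@(0,1):B
t=7: a0@(3,0):B a1@(4,0):B a2@(0,3):A a3@(1,1):A a4@(3,3):B a5@(0,2):A a6@(1,0):B
t=8: a0@(3,0):B a1@(4,0):B a2@(0,0):A a3@(1,1):A a4@(3,3):B a5@(0,2):A a6@(0,1):B

no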